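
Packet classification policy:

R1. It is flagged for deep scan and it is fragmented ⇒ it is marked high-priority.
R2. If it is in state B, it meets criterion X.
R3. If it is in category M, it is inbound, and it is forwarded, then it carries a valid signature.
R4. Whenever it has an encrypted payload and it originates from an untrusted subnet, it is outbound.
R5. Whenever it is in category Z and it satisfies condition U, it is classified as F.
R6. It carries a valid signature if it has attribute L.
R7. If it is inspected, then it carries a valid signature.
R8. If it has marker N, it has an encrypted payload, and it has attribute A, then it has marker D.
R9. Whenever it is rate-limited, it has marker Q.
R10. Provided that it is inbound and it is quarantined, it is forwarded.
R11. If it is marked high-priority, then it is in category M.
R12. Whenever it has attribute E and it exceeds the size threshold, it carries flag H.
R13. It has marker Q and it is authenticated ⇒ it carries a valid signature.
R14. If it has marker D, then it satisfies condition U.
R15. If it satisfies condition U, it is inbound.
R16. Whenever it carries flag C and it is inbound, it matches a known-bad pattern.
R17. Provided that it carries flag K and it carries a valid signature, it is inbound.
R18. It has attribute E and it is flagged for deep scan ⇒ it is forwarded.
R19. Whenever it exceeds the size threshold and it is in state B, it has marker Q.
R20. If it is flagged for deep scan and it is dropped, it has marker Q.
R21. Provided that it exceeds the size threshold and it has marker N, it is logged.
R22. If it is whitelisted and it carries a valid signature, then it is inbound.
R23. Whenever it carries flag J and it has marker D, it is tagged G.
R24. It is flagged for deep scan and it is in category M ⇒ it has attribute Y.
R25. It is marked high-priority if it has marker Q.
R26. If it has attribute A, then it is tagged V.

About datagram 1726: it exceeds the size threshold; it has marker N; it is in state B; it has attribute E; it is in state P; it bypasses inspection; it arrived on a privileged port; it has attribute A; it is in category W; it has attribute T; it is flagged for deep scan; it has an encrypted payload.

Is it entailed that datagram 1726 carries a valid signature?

By R8 (it has marker N, it has an encrypted payload, it has attribute A): it has marker D.
By R14 (it has marker D): it satisfies condition U.
By R15 (it satisfies condition U): it is inbound.
By R18 (it has attribute E, it is flagged for deep scan): it is forwarded.
By R19 (it exceeds the size threshold, it is in state B): it has marker Q.
By R25 (it has marker Q): it is marked high-priority.
By R11 (it is marked high-priority): it is in category M.
By R3 (it is in category M, it is inbound, it is forwarded): it carries a valid signature.

Yes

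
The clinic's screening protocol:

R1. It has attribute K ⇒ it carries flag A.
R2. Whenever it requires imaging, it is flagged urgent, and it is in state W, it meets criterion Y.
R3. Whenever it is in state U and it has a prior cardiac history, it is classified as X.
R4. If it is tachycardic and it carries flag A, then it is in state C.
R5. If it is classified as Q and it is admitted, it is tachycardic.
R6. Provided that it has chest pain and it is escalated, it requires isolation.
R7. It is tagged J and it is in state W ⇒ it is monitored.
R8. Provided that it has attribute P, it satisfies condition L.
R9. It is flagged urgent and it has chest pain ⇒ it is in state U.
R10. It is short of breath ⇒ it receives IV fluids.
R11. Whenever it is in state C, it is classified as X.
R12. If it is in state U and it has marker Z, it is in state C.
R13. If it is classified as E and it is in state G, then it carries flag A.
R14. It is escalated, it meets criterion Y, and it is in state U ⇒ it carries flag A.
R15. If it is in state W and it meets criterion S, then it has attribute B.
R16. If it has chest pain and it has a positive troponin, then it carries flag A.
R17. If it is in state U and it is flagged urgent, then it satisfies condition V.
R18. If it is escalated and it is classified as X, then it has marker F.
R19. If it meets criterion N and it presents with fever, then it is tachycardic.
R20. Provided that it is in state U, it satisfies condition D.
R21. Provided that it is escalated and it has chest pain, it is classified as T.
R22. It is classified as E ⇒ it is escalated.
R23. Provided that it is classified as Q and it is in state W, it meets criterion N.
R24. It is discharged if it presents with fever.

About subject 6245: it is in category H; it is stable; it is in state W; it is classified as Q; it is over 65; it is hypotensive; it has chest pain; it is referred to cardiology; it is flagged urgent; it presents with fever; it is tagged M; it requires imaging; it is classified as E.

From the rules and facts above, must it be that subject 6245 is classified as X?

By R2 (it requires imaging, it is flagged urgent, it is in state W): it meets criterion Y.
By R9 (it is flagged urgent, it has chest pain): it is in state U.
By R22 (it is classified as E): it is escalated.
By R23 (it is classified as Q, it is in state W): it meets criterion N.
By R14 (it is escalated, it meets criterion Y, it is in state U): it carries flag A.
By R19 (it meets criterion N, it presents with fever): it is tachycardic.
By R4 (it is tachycardic, it carries flag A): it is in state C.
By R11 (it is in state C): it is classified as X.

Yes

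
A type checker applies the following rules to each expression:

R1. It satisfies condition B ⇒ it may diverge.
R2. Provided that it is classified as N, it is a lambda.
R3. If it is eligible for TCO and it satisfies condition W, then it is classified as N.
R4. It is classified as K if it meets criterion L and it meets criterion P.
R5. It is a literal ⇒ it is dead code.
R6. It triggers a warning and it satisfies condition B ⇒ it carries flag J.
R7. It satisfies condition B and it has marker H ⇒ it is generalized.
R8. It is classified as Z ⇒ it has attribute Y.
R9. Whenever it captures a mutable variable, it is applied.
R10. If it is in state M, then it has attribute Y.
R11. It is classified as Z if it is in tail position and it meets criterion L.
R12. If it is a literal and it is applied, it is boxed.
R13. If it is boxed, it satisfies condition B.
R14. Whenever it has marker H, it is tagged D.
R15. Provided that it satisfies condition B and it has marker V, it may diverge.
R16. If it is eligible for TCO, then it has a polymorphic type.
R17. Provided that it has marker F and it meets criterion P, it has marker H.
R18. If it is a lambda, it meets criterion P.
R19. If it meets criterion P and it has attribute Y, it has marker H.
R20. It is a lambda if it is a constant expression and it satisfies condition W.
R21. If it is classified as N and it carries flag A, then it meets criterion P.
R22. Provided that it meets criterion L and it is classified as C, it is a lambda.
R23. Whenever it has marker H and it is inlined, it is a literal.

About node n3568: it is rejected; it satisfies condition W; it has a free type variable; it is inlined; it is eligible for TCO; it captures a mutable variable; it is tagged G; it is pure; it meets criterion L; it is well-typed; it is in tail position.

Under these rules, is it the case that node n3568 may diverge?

Yes

By R3 (it is eligible for TCO, it satisfies condition W): it is classified as N.
By R9 (it captures a mutable variable): it is applied.
By R11 (it is in tail position, it meets criterion L): it is classified as Z.
By R2 (it is classified as N): it is a lambda.
By R8 (it is classified as Z): it has attribute Y.
By R18 (it is a lambda): it meets criterion P.
By R19 (it meets criterion P, it has attribute Y): it has marker H.
By R23 (it has marker H, it is inlined): it is a literal.
By R12 (it is a literal, it is applied): it is boxed.
By R13 (it is boxed): it satisfies condition B.
By R1 (it satisfies condition B): it may diverge.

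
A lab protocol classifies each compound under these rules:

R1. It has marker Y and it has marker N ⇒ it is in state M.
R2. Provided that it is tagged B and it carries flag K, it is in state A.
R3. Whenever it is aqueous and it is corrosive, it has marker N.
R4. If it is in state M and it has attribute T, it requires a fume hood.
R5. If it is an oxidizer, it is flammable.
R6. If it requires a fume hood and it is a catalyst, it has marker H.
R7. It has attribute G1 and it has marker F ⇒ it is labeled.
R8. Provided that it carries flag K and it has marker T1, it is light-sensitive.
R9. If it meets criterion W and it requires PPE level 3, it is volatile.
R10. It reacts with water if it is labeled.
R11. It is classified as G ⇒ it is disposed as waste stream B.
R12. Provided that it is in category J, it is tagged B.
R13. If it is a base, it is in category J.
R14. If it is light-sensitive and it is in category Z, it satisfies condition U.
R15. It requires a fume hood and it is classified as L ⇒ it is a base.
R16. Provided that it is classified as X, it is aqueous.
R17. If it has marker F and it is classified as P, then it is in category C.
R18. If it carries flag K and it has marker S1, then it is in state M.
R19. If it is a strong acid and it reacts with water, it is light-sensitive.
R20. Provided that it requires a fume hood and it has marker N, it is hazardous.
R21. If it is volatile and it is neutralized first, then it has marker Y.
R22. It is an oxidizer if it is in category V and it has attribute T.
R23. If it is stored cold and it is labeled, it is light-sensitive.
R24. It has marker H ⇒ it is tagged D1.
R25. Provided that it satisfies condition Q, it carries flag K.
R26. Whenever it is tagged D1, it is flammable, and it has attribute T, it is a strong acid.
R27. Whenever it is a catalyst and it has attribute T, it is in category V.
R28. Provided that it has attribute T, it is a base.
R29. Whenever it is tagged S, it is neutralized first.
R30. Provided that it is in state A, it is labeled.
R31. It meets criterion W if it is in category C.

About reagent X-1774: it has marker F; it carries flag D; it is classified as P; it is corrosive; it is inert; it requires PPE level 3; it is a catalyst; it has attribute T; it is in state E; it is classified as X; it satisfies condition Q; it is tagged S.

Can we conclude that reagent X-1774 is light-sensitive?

By R16 (it is classified as X): it is aqueous.
By R17 (it has marker F, it is classified as P): it is in category C.
By R25 (it satisfies condition Q): it carries flag K.
By R27 (it is a catalyst, it has attribute T): it is in category V.
By R28 (it has attribute T): it is a base.
By R29 (it is tagged S): it is neutralized first.
By R31 (it is in category C): it meets criterion W.
By R3 (it is aqueous, it is corrosive): it has marker N.
By R9 (it meets criterion W, it requires PPE level 3): it is volatile.
By R13 (it is a base): it is in category J.
By R21 (it is volatile, it is neutralized first): it has marker Y.
By R22 (it is in category V, it has attribute T): it is an oxidizer.
By R1 (it has marker Y, it has marker N): it is in state M.
By R4 (it is in state M, it has attribute T): it requires a fume hood.
By R5 (it is an oxidizer): it is flammable.
By R6 (it requires a fume hood, it is a catalyst): it has marker H.
By R12 (it is in category J): it is tagged B.
By R24 (it has marker H): it is tagged D1.
By R26 (it is tagged D1, it is flammable, it has attribute T): it is a strong acid.
By R2 (it is tagged B, it carries flag K): it is in state A.
By R30 (it is in state A): it is labeled.
By R10 (it is labeled): it reacts with water.
By R19 (it is a strong acid, it reacts with water): it is light-sensitive.

Yes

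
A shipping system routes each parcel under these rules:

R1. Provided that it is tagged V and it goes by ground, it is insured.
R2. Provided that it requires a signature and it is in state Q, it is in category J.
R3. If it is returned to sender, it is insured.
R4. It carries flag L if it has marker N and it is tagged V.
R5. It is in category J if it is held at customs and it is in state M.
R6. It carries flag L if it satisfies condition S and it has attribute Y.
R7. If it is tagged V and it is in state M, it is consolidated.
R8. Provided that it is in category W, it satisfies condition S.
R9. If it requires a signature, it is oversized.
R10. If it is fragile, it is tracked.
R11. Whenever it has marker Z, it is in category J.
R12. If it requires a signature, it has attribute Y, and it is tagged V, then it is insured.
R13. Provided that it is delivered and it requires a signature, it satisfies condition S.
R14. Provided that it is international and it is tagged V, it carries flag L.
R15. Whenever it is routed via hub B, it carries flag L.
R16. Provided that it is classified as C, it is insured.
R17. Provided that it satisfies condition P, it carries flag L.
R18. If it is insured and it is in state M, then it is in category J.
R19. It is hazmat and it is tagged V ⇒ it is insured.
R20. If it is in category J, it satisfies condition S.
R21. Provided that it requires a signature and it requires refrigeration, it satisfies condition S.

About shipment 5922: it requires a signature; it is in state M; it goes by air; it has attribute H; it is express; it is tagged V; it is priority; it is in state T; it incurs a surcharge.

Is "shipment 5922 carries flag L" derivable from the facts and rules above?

Forward chaining from the given facts derives: is consolidated, is oversized.
Rules concluding "it carries flag L": R4 needs "it has marker N"; R6 needs "it satisfies condition S"; R14 needs "it is international"; R15 needs "it is routed via hub B"; R17 needs "it satisfies condition P" — none of these are established.

No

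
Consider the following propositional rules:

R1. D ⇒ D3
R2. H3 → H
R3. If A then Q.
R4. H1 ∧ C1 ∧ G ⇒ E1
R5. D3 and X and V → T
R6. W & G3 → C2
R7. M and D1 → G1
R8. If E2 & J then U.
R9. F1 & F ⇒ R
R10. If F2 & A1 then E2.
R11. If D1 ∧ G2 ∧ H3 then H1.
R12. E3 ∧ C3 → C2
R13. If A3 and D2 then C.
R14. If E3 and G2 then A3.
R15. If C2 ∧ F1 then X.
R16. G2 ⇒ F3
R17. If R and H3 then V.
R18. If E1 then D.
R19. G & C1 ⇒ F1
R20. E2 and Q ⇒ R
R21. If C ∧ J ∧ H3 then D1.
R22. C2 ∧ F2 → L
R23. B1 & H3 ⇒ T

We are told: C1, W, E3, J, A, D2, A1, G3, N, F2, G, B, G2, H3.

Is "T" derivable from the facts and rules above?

Yes

Q  (by R3: A)
C2  (by R6: W, G3)
E2  (by R10: F2, A1)
A3  (by R14: E3, G2)
F1  (by R19: G, C1)
R  (by R20: E2, Q)
C  (by R13: A3, D2)
X  (by R15: C2, F1)
V  (by R17: R, H3)
D1  (by R21: C, J, H3)
H1  (by R11: D1, G2, H3)
E1  (by R4: H1, C1, G)
D  (by R18: E1)
D3  (by R1: D)
T  (by R5: D3, X, V)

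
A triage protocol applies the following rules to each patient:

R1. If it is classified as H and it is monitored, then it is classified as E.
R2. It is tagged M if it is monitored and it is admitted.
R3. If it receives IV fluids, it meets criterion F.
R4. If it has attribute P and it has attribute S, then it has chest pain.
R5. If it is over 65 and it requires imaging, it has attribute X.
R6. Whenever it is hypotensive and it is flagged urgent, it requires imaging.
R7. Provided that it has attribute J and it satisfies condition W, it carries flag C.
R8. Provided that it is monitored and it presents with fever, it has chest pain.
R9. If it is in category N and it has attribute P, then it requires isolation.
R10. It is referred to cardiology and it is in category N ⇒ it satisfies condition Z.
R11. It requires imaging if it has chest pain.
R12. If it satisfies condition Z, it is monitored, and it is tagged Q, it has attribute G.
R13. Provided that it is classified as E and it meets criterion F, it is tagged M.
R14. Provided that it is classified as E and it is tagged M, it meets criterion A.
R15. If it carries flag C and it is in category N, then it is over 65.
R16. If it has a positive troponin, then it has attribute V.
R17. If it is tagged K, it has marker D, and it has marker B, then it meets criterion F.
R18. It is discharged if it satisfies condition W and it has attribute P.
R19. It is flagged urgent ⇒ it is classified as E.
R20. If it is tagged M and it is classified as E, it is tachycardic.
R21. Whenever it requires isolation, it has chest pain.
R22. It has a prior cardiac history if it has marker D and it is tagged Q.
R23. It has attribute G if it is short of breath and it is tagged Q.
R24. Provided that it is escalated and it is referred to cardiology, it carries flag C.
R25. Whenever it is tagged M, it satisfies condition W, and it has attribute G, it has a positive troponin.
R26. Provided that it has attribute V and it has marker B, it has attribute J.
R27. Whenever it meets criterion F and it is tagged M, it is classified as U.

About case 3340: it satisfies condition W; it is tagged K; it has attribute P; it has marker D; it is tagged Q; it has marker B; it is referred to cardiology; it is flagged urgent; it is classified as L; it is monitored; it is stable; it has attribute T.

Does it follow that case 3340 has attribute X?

Forward chaining from the given facts derives: meets criterion F, is discharged, is classified as E, has a prior cardiac history, is tagged M, meets criterion A, is tachycardic, is classified as U.
The only rule concluding "it has attribute X" is R5, which needs "it is over 65"; that is never established.

No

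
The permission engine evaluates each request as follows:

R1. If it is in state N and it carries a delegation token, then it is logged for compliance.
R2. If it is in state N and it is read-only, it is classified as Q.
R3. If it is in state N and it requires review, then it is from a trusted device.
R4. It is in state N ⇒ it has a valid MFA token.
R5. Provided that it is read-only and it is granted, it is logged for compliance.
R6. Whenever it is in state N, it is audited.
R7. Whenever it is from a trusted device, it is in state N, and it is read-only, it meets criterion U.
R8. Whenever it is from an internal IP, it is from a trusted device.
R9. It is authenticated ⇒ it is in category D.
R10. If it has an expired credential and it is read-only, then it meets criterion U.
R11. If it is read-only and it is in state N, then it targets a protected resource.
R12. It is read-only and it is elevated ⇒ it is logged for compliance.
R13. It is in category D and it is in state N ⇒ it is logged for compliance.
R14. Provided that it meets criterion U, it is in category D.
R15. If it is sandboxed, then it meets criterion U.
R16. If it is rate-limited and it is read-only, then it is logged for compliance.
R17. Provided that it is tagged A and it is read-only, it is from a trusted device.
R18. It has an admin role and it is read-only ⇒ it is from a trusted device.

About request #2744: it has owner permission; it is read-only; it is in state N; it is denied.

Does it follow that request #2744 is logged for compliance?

No

Forward chaining from the given facts derives: is classified as Q, has a valid MFA token, is audited, targets a protected resource.
Rules concluding "it is logged for compliance": R1 needs "it carries a delegation token"; R5 needs "it is granted"; R12 needs "it is elevated"; R13 needs "it is in category D"; R16 needs "it is rate-limited" — none of these are established.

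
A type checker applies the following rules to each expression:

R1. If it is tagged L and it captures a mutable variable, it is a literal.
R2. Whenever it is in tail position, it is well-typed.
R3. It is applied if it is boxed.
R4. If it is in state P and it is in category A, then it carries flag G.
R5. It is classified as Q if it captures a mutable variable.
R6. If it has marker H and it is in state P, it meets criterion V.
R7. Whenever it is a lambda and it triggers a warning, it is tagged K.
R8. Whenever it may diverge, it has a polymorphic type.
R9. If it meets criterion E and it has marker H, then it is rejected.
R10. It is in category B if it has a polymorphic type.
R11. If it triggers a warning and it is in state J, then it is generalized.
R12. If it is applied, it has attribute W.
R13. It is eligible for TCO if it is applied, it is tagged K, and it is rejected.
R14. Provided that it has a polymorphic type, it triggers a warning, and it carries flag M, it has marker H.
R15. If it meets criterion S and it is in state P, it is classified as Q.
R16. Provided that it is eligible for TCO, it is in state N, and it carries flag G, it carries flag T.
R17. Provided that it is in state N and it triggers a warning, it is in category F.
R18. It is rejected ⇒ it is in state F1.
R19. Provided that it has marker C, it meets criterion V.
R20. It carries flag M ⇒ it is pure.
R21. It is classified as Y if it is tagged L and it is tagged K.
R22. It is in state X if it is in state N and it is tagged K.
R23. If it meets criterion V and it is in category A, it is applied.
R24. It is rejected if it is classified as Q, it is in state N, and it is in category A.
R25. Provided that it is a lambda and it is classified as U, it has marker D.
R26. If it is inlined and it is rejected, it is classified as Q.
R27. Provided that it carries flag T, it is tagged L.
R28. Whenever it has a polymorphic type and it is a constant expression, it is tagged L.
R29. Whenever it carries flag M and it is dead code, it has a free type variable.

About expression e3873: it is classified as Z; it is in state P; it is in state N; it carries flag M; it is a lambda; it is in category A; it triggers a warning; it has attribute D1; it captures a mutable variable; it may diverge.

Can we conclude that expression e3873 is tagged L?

Yes

By R4 (it is in state P, it is in category A): it carries flag G.
By R5 (it captures a mutable variable): it is classified as Q.
By R7 (it is a lambda, it triggers a warning): it is tagged K.
By R8 (it may diverge): it has a polymorphic type.
By R14 (it has a polymorphic type, it triggers a warning, it carries flag M): it has marker H.
By R24 (it is classified as Q, it is in state N, it is in category A): it is rejected.
By R6 (it has marker H, it is in state P): it meets criterion V.
By R23 (it meets criterion V, it is in category A): it is applied.
By R13 (it is applied, it is tagged K, it is rejected): it is eligible for TCO.
By R16 (it is eligible for TCO, it is in state N, it carries flag G): it carries flag T.
By R27 (it carries flag T): it is tagged L.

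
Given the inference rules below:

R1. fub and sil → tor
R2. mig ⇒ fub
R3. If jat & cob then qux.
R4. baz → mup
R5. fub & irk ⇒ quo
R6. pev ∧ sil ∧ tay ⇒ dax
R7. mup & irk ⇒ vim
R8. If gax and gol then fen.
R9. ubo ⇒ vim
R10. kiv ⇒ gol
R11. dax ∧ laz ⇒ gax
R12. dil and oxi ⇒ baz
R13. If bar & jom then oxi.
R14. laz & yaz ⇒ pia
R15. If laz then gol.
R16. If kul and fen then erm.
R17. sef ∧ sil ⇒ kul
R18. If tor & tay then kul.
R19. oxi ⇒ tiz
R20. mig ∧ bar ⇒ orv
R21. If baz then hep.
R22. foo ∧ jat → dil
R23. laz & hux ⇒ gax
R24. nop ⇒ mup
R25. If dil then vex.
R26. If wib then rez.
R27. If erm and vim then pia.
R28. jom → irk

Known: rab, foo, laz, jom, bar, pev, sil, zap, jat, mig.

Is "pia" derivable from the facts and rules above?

No

Forward chaining from the given facts derives: fub, oxi, gol, tiz, orv, dil, vex, irk, tor, quo, baz, hep, mup, vim.
Rules concluding pia: R14 needs yaz; R27 needs erm — none of these are established.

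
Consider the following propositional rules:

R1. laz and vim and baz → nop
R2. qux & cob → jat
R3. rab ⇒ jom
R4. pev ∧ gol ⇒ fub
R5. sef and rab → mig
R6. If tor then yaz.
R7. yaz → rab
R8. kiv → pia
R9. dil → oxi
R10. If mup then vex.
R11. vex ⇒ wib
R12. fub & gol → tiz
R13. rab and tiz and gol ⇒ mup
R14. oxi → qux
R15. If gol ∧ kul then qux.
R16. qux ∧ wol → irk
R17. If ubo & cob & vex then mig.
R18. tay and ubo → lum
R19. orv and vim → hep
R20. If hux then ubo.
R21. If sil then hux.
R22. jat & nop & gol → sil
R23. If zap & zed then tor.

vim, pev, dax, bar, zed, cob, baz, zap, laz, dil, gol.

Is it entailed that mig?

nop  (by R1: laz, vim, baz)
fub  (by R4: pev, gol)
oxi  (by R9: dil)
tiz  (by R12: fub, gol)
qux  (by R14: oxi)
tor  (by R23: zap, zed)
jat  (by R2: qux, cob)
yaz  (by R6: tor)
rab  (by R7: yaz)
mup  (by R13: rab, tiz, gol)
sil  (by R22: jat, nop, gol)
vex  (by R10: mup)
hux  (by R21: sil)
ubo  (by R20: hux)
mig  (by R17: ubo, cob, vex)

Yes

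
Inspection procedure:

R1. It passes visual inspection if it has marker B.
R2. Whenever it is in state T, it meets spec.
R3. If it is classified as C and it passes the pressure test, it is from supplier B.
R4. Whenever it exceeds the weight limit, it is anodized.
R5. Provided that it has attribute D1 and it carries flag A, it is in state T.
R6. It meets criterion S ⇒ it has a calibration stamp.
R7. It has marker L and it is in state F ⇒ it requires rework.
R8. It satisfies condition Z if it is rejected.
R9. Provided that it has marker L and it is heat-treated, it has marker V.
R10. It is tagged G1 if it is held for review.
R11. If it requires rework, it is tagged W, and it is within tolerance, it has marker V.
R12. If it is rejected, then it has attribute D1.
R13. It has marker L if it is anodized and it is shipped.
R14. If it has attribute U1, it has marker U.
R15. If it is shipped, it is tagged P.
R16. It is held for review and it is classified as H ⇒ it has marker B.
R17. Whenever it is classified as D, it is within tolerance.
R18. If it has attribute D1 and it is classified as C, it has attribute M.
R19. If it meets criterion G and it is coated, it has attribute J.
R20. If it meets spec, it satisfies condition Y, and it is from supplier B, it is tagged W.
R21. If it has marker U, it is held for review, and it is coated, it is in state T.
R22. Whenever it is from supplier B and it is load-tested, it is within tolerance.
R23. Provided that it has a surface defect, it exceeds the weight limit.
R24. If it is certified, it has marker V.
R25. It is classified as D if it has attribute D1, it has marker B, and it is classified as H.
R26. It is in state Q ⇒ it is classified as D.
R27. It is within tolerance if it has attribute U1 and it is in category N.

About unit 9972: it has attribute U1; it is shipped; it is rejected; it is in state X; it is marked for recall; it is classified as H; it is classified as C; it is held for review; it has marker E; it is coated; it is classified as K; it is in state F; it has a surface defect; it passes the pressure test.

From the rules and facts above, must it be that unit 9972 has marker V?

No

Forward chaining from the given facts derives: is from supplier B, satisfies condition Z, is tagged G1, has attribute D1, has marker U, is tagged P, has marker B, has attribute M, is in state T, exceeds the weight limit, is classified as D, passes visual inspection, meets spec, is anodized, has marker L, is within tolerance, requires rework.
Rules concluding "it has marker V": R9 needs "it is heat-treated"; R11 needs "it is tagged W"; R24 needs "it is certified" — none of these are established.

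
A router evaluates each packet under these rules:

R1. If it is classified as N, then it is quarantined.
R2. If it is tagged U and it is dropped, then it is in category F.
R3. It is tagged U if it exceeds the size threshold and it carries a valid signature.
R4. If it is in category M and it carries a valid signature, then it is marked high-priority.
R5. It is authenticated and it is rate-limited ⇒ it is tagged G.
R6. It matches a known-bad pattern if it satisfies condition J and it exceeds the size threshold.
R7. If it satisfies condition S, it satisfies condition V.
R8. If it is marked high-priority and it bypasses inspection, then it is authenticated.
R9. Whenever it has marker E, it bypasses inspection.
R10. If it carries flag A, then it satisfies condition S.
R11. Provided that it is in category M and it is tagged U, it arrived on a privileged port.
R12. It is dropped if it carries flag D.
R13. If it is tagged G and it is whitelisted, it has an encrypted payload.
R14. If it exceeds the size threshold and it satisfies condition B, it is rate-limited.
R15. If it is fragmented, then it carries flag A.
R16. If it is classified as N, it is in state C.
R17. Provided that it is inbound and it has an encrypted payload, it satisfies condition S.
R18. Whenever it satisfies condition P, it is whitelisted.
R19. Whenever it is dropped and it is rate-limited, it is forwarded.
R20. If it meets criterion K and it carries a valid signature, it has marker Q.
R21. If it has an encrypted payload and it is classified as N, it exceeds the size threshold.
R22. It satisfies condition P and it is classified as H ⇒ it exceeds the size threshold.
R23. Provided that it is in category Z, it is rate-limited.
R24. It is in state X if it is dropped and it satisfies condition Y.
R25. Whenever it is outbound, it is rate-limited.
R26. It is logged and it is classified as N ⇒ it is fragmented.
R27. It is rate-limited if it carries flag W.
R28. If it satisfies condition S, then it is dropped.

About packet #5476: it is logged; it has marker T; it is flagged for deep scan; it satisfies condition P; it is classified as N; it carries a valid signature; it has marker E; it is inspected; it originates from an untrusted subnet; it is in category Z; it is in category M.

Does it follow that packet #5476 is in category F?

By R4 (it is in category M, it carries a valid signature): it is marked high-priority.
By R9 (it has marker E): it bypasses inspection.
By R18 (it satisfies condition P): it is whitelisted.
By R23 (it is in category Z): it is rate-limited.
By R26 (it is logged, it is classified as N): it is fragmented.
By R8 (it is marked high-priority, it bypasses inspection): it is authenticated.
By R15 (it is fragmented): it carries flag A.
By R5 (it is authenticated, it is rate-limited): it is tagged G.
By R10 (it carries flag A): it satisfies condition S.
By R13 (it is tagged G, it is whitelisted): it has an encrypted payload.
By R21 (it has an encrypted payload, it is classified as N): it exceeds the size threshold.
By R28 (it satisfies condition S): it is dropped.
By R3 (it exceeds the size threshold, it carries a valid signature): it is tagged U.
By R2 (it is tagged U, it is dropped): it is in category F.

Yes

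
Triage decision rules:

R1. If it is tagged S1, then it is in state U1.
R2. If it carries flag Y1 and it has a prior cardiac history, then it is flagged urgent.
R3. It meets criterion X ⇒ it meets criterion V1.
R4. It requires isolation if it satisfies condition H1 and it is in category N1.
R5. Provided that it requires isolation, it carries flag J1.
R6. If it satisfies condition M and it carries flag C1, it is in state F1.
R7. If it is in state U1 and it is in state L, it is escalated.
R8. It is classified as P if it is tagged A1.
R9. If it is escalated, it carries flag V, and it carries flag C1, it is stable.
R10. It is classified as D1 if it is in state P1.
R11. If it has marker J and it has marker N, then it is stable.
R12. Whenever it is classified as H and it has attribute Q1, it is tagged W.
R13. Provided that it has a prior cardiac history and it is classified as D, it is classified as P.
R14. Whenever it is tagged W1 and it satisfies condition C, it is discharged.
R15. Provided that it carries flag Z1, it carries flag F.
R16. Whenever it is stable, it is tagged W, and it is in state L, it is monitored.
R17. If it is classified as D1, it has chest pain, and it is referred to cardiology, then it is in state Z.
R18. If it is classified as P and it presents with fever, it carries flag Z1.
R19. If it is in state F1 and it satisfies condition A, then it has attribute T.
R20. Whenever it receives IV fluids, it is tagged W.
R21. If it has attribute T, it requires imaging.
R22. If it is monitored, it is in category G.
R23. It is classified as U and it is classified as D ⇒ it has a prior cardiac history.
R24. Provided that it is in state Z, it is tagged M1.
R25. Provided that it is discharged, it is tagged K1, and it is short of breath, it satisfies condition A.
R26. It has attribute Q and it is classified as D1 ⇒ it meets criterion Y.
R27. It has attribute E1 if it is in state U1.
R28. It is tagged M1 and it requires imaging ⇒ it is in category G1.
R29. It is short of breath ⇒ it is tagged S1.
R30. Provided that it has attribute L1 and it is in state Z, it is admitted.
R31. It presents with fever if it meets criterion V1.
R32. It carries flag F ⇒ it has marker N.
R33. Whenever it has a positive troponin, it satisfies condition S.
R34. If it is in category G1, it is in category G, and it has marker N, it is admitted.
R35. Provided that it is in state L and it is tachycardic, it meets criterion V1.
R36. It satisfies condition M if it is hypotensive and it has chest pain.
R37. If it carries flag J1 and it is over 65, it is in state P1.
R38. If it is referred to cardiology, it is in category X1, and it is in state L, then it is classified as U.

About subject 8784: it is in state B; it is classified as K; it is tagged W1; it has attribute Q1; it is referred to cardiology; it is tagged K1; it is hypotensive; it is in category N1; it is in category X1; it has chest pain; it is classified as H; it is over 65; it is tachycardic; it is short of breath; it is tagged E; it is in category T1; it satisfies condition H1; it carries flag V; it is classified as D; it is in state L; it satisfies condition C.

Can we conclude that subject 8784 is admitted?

No

Forward chaining from the given facts derives: requires isolation, carries flag J1, is tagged W, is discharged, satisfies condition A, is tagged S1, meets criterion V1, satisfies condition M, is in state P1, is classified as U, is in state U1, is escalated, is classified as D1, is in state Z, has a prior cardiac history, is tagged M1, has attribute E1, presents with fever, is classified as P, carries flag Z1, carries flag F, has marker N.
Rules concluding "it is admitted": R30 needs "it has attribute L1"; R34 needs "it is in category G1" — none of these are established.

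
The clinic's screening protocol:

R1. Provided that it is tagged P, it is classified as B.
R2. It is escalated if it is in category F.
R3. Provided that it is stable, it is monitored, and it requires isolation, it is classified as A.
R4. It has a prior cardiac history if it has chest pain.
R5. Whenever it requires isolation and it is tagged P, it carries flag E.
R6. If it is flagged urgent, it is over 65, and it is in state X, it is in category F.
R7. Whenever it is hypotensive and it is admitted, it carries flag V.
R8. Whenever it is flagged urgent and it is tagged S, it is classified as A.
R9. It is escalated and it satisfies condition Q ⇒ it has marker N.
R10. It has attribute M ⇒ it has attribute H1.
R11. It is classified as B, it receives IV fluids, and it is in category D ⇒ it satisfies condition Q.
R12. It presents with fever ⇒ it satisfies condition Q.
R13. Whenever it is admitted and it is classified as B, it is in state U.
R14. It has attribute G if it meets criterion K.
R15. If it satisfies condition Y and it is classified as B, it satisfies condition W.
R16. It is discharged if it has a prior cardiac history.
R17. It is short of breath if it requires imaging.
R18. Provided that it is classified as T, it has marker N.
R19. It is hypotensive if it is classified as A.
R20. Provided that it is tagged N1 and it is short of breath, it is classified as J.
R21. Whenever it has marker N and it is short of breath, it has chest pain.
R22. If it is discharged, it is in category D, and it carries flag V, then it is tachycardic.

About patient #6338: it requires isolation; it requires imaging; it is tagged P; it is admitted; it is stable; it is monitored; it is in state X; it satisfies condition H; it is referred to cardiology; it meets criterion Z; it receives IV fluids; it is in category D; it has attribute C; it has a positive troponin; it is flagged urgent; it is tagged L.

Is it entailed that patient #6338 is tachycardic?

Forward chaining from the given facts derives: is classified as B, is classified as A, carries flag E, satisfies condition Q, is in state U, is short of breath, is hypotensive, carries flag V.
The only rule concluding "it is tachycardic" is R22, which needs "it is discharged"; that is never established.

No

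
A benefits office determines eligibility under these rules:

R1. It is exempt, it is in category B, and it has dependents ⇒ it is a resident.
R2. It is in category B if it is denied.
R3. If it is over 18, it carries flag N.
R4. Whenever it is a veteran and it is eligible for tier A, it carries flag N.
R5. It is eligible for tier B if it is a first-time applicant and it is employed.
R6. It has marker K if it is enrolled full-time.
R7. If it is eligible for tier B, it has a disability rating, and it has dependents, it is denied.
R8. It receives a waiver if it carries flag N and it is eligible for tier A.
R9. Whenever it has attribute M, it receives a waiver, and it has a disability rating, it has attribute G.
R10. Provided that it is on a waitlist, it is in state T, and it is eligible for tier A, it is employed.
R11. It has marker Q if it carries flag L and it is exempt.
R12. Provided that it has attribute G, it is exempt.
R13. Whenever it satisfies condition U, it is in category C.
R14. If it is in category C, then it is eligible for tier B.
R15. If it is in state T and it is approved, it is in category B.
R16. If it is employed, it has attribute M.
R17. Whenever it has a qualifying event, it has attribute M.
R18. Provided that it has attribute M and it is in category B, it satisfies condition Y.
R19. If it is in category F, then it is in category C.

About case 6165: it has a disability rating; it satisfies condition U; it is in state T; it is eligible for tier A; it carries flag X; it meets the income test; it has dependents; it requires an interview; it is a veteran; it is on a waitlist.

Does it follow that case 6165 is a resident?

Yes

By R4 (it is a veteran, it is eligible for tier A): it carries flag N.
By R8 (it carries flag N, it is eligible for tier A): it receives a waiver.
By R10 (it is on a waitlist, it is in state T, it is eligible for tier A): it is employed.
By R13 (it satisfies condition U): it is in category C.
By R14 (it is in category C): it is eligible for tier B.
By R16 (it is employed): it has attribute M.
By R7 (it is eligible for tier B, it has a disability rating, it has dependents): it is denied.
By R9 (it has attribute M, it receives a waiver, it has a disability rating): it has attribute G.
By R12 (it has attribute G): it is exempt.
By R2 (it is denied): it is in category B.
By R1 (it is exempt, it is in category B, it has dependents): it is a resident.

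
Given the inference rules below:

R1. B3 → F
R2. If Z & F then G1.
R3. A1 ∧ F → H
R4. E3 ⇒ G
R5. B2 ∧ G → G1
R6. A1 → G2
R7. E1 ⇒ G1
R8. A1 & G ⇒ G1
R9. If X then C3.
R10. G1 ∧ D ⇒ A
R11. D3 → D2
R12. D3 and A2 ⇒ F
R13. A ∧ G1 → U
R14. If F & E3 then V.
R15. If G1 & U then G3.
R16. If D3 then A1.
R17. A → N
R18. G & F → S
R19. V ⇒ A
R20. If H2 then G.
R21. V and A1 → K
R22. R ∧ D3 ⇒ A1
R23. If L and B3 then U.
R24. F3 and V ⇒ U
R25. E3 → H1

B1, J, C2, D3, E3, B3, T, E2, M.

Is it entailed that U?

F  (by R1: B3)
G  (by R4: E3)
V  (by R14: F, E3)
A1  (by R16: D3)
A  (by R19: V)
G1  (by R8: A1, G)
U  (by R13: A, G1)

Yes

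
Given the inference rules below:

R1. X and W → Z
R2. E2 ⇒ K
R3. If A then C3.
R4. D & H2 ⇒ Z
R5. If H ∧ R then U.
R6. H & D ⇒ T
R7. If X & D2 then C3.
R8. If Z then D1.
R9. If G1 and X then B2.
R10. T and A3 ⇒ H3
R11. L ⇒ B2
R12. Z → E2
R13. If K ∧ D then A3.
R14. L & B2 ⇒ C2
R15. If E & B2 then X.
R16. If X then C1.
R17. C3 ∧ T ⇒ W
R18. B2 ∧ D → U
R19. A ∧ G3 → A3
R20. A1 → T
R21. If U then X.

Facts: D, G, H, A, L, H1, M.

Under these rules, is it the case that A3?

C3  (by R3: A)
T  (by R6: H, D)
B2  (by R11: L)
W  (by R17: C3, T)
U  (by R18: B2, D)
X  (by R21: U)
Z  (by R1: X, W)
E2  (by R12: Z)
K  (by R2: E2)
A3  (by R13: K, D)

Yes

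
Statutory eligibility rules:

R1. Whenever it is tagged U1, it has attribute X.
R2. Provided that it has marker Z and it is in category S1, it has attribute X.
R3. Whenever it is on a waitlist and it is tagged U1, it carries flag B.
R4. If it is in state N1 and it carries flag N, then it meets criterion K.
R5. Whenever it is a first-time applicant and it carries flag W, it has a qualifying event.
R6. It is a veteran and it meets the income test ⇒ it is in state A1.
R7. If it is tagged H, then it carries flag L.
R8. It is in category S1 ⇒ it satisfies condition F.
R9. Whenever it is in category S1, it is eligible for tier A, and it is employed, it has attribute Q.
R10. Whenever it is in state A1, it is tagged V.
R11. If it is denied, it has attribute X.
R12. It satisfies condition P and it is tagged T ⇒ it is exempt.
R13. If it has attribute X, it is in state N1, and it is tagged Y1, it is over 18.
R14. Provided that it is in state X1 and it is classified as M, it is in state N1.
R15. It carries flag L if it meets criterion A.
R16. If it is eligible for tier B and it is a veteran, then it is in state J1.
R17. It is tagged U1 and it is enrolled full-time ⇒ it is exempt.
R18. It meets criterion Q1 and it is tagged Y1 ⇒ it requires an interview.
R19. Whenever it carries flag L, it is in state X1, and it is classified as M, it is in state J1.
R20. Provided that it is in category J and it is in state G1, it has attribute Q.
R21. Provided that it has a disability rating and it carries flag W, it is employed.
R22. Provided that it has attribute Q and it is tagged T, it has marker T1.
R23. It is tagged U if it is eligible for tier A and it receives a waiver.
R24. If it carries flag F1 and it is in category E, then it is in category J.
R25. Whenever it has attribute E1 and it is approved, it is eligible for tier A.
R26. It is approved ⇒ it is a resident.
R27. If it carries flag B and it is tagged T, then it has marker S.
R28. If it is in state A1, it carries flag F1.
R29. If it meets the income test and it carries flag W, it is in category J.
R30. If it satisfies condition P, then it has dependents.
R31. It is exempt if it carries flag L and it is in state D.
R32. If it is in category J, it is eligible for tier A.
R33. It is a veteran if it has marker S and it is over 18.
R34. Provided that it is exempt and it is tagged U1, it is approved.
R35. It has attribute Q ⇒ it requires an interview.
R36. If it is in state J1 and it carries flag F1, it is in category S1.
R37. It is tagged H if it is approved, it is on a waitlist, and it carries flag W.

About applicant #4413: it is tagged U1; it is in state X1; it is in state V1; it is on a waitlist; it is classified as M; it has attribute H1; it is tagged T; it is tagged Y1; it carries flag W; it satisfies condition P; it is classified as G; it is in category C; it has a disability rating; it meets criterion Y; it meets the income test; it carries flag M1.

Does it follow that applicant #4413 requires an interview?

Yes

By R1 (it is tagged U1): it has attribute X.
By R3 (it is on a waitlist, it is tagged U1): it carries flag B.
By R12 (it satisfies condition P, it is tagged T): it is exempt.
By R14 (it is in state X1, it is classified as M): it is in state N1.
By R21 (it has a disability rating, it carries flag W): it is employed.
By R27 (it carries flag B, it is tagged T): it has marker S.
By R29 (it meets the income test, it carries flag W): it is in category J.
By R32 (it is in category J): it is eligible for tier A.
By R34 (it is exempt, it is tagged U1): it is approved.
By R37 (it is approved, it is on a waitlist, it carries flag W): it is tagged H.
By R7 (it is tagged H): it carries flag L.
By R13 (it has attribute X, it is in state N1, it is tagged Y1): it is over 18.
By R19 (it carries flag L, it is in state X1, it is classified as M): it is in state J1.
By R33 (it has marker S, it is over 18): it is a veteran.
By R6 (it is a veteran, it meets the income test): it is in state A1.
By R28 (it is in state A1): it carries flag F1.
By R36 (it is in state J1, it carries flag F1): it is in category S1.
By R9 (it is in category S1, it is eligible for tier A, it is employed): it has attribute Q.
By R35 (it has attribute Q): it requires an interview.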